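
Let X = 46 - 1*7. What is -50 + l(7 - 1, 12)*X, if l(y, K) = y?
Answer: 184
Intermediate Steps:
X = 39 (X = 46 - 7 = 39)
-50 + l(7 - 1, 12)*X = -50 + (7 - 1)*39 = -50 + 6*39 = -50 + 234 = 184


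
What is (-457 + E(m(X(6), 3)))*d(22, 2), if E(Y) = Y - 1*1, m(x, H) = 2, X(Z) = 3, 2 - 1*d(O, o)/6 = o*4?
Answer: 16416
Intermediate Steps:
d(O, o) = 12 - 24*o (d(O, o) = 12 - 6*o*4 = 12 - 24*o)
E(Y) = -1 + Y (E(Y) = Y - 1 = -1 + Y)
(-457 + E(m(X(6), 3)))*d(22, 2) = (-457 + (-1 + 2))*(12 - 24*2) = (-457 + 1)*(12 - 48) = -456*(-36) = 16416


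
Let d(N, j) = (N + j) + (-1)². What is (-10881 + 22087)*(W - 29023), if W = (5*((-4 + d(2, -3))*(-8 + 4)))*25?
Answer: -302819738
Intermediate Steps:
d(N, j) = 1 + N + j (d(N, j) = (N + j) + 1 = 1 + N + j)
W = 2000 (W = (5*((-4 + (1 + 2 - 3))*(-8 + 4)))*25 = (5*((-4 + 0)*(-4)))*25 = (5*(-4*(-4)))*25 = (5*16)*25 = 80*25 = 2000)
(-10881 + 22087)*(W - 29023) = (-10881 + 22087)*(2000 - 29023) = 11206*(-27023) = -302819738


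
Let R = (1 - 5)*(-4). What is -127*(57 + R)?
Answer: -9271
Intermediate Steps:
R = 16 (R = -4*(-4) = 16)
-127*(57 + R) = -127*(57 + 16) = -127*73 = -9271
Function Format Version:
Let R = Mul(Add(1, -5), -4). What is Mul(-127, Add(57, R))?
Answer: -9271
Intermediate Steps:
R = 16 (R = Mul(-4, -4) = 16)
Mul(-127, Add(57, R)) = Mul(-127, Add(57, 16)) = Mul(-127, 73) = -9271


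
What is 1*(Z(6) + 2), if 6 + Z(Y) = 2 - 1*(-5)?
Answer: 3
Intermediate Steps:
Z(Y) = 1 (Z(Y) = -6 + (2 - 1*(-5)) = -6 + (2 + 5) = -6 + 7 = 1)
1*(Z(6) + 2) = 1*(1 + 2) = 1*3 = 3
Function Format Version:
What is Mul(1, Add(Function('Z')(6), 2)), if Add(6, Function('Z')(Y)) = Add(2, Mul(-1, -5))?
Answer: 3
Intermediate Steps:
Function('Z')(Y) = 1 (Function('Z')(Y) = Add(-6, Add(2, Mul(-1, -5))) = Add(-6, Add(2, 5)) = Add(-6, 7) = 1)
Mul(1, Add(Function('Z')(6), 2)) = Mul(1, Add(1, 2)) = Mul(1, 3) = 3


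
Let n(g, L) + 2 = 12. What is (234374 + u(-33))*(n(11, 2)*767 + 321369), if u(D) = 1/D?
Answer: 2544899828299/33 ≈ 7.7118e+10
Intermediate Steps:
n(g, L) = 10 (n(g, L) = -2 + 12 = 10)
(234374 + u(-33))*(n(11, 2)*767 + 321369) = (234374 + 1/(-33))*(10*767 + 321369) = (234374 - 1/33)*(7670 + 321369) = (7734341/33)*329039 = 2544899828299/33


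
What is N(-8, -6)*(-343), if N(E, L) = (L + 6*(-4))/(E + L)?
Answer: -735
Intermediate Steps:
N(E, L) = (-24 + L)/(E + L) (N(E, L) = (L - 24)/(E + L) = (-24 + L)/(E + L))
N(-8, -6)*(-343) = ((-24 - 6)/(-8 - 6))*(-343) = (-30/(-14))*(-343) = -1/14*(-30)*(-343) = (15/7)*(-343) = -735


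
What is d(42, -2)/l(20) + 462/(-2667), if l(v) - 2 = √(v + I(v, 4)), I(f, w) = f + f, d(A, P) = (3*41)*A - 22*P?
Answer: -331143/1778 + 2605*√15/14 ≈ 534.41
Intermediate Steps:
d(A, P) = -22*P + 123*A (d(A, P) = 123*A - 22*P = -22*P + 123*A)
I(f, w) = 2*f
l(v) = 2 + √3*√v (l(v) = 2 + √(v + 2*v) = 2 + √(3*v) = 2 + √3*√v)
d(42, -2)/l(20) + 462/(-2667) = (-22*(-2) + 123*42)/(2 + √3*√20) + 462/(-2667) = (44 + 5166)/(2 + √3*(2*√5)) + 462*(-1/2667) = 5210/(2 + 2*√15) - 22/127 = -22/127 + 5210/(2 + 2*√15)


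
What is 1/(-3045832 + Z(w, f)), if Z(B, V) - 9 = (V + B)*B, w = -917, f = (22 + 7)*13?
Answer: -1/2550643 ≈ -3.9206e-7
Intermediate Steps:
f = 377 (f = 29*13 = 377)
Z(B, V) = 9 + B*(B + V) (Z(B, V) = 9 + (V + B)*B = 9 + (B + V)*B = 9 + B*(B + V))
1/(-3045832 + Z(w, f)) = 1/(-3045832 + (9 + (-917)**2 - 917*377)) = 1/(-3045832 + (9 + 840889 - 345709)) = 1/(-3045832 + 495189) = 1/(-2550643) = -1/2550643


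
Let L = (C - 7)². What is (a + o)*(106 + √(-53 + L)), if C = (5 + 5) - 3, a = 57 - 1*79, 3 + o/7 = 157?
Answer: 111936 + 1056*I*√53 ≈ 1.1194e+5 + 7687.8*I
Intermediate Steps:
o = 1078 (o = -21 + 7*157 = -21 + 1099 = 1078)
a = -22 (a = 57 - 79 = -22)
C = 7 (C = 10 - 3 = 7)
L = 0 (L = (7 - 7)² = 0² = 0)
(a + o)*(106 + √(-53 + L)) = (-22 + 1078)*(106 + √(-53 + 0)) = 1056*(106 + √(-53)) = 1056*(106 + I*√53) = 111936 + 1056*I*√53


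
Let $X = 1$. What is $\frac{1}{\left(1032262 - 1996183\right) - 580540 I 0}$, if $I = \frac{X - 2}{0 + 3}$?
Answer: $- \frac{1}{963921} \approx -1.0374 \cdot 10^{-6}$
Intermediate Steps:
$I = - \frac{1}{3}$ ($I = \frac{1 - 2}{0 + 3} = - \frac{1}{3} \approx -0.33333$)
$\frac{1}{\left(1032262 - 1996183\right) - 580540 I 0} = \frac{1}{\left(1032262 - 1996183\right) - 580540 \left(\left(- \frac{1}{3}\right) 0\right)} = \frac{1}{\left(1032262 - 1996183\right) - 0} = \frac{1}{-963921 + 0} = \frac{1}{-963921} = - \frac{1}{963921}$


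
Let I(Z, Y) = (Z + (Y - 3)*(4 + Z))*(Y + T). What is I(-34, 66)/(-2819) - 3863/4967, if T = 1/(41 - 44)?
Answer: 1849962685/42005919 ≈ 44.041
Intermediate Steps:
T = -⅓ (T = 1/(-3) = -⅓ ≈ -0.33333)
I(Z, Y) = (-⅓ + Y)*(Z + (-3 + Y)*(4 + Z)) (I(Z, Y) = (Z + (Y - 3)*(4 + Z))*(Y - ⅓) = (Z + (-3 + Y)*(4 + Z))*(-⅓ + Y) = (-⅓ + Y)*(Z + (-3 + Y)*(4 + Z)))
I(-34, 66)/(-2819) - 3863/4967 = (4 + 4*66² - 40/3*66 + (⅔)*(-34) - 34*66² - 7/3*66*(-34))/(-2819) - 3863/4967 = (4 + 4*4356 - 880 - 68/3 - 34*4356 + 5236)*(-1/2819) - 3863*1/4967 = (4 + 17424 - 880 - 68/3 - 148104 + 5236)*(-1/2819) - 3863/4967 = -379028/3*(-1/2819) - 3863/4967 = 379028/8457 - 3863/4967 = 1849962685/42005919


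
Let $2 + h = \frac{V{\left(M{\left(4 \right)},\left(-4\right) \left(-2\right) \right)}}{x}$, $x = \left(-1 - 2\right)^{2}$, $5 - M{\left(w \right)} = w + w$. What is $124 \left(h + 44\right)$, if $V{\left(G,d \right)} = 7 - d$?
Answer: $\frac{46748}{9} \approx 5194.2$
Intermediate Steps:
$M{\left(w \right)} = 5 - 2 w$ ($M{\left(w \right)} = 5 - \left(w + w\right) = 5 - 2 w$)
$x = 9$ ($x = \left(-3\right)^{2} = 9$)
$h = - \frac{19}{9}$ ($h = -2 + \frac{7 - \left(-4\right) \left(-2\right)}{9} = -2 + \left(7 - 8\right) \frac{1}{9} = -2 - \frac{1}{9} = - \frac{19}{9} \approx -2.1111$)
$124 \left(h + 44\right) = 124 \left(- \frac{19}{9} + 44\right) = 124 \cdot \frac{377}{9} = \frac{46748}{9}$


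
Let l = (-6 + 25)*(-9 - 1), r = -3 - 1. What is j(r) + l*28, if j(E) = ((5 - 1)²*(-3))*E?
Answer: -5128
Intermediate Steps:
r = -4
j(E) = -48*E (j(E) = (4²*(-3))*E = (16*(-3))*E = -48*E)
l = -190 (l = 19*(-10) = -190)
j(r) + l*28 = -48*(-4) - 190*28 = 192 - 5320 = -5128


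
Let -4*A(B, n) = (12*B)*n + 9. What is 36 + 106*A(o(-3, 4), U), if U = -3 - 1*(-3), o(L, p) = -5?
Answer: -405/2 ≈ -202.50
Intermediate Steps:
U = 0 (U = -3 + 3 = 0)
A(B, n) = -9/4 - 3*B*n (A(B, n) = -((12*B)*n + 9)/4 = -(12*B*n + 9)/4 = -(9 + 12*B*n)/4 = -9/4 - 3*B*n)
36 + 106*A(o(-3, 4), U) = 36 + 106*(-9/4 - 3*(-5)*0) = 36 + 106*(-9/4 + 0) = 36 + 106*(-9/4) = 36 - 477/2 = -405/2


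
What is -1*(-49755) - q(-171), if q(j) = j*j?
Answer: 20514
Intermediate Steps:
q(j) = j²
-1*(-49755) - q(-171) = -1*(-49755) - 1*(-171)² = 49755 - 1*29241 = 49755 - 29241 = 20514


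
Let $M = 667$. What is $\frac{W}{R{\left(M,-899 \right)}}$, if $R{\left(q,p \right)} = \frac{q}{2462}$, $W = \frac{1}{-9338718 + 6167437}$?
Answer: $- \frac{2462}{2115244427} \approx -1.1639 \cdot 10^{-6}$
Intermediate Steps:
$W = - \frac{1}{3171281}$ ($W = \frac{1}{-3171281} = - \frac{1}{3171281} \approx -3.1533 \cdot 10^{-7}$)
$R{\left(q,p \right)} = \frac{q}{2462}$ ($R{\left(q,p \right)} = q \frac{1}{2462} = \frac{q}{2462}$)
$\frac{W}{R{\left(M,-899 \right)}} = - \frac{1}{3171281 \cdot \frac{1}{2462} \cdot 667} = - \frac{1}{3171281 \cdot \frac{667}{2462}} = \left(- \frac{1}{3171281}\right) \frac{2462}{667} = - \frac{2462}{2115244427}$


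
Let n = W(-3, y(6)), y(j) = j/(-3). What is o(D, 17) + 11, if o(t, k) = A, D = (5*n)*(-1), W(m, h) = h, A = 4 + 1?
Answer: 16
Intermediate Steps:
A = 5
y(j) = -j/3 (y(j) = j*(-1/3) = -j/3)
n = -2 (n = -1/3*6 = -2)
D = 10 (D = (5*(-2))*(-1) = -10*(-1) = 10)
o(t, k) = 5
o(D, 17) + 11 = 5 + 11 = 16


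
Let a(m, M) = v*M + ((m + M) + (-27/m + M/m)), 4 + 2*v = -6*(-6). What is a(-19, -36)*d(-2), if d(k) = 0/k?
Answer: 0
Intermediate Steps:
d(k) = 0
v = 16 (v = -2 + (-6*(-6))/2 = -2 + (½)*36 = -2 + 18 = 16)
a(m, M) = m - 27/m + 17*M + M/m (a(m, M) = 16*M + ((m + M) + (-27/m + M/m)) = 16*M + ((M + m) + (-27/m + M/m)) = 16*M + (M + m - 27/m + M/m) = m - 27/m + 17*M + M/m)
a(-19, -36)*d(-2) = ((-27 - 36 - 19*(-19 + 17*(-36)))/(-19))*0 = -(-27 - 36 - 19*(-19 - 612))/19*0 = -(-27 - 36 - 19*(-631))/19*0 = -(-27 - 36 + 11989)/19*0 = -1/19*11926*0 = -11926/19*0 = 0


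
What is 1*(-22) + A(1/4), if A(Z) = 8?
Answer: -14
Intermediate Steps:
1*(-22) + A(1/4) = 1*(-22) + 8 = -22 + 8 = -14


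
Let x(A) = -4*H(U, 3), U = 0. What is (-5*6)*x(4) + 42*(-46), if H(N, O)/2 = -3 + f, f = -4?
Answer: -3612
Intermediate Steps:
H(N, O) = -14 (H(N, O) = 2*(-3 - 4) = 2*(-7) = -14)
x(A) = 56 (x(A) = -4*(-14) = 56)
(-5*6)*x(4) + 42*(-46) = -5*6*56 + 42*(-46) = -30*56 - 1932 = -1680 - 1932 = -3612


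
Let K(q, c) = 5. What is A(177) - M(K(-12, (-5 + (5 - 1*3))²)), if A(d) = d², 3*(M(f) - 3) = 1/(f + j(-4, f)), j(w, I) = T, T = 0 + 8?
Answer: 1221713/39 ≈ 31326.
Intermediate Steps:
T = 8
j(w, I) = 8
M(f) = 3 + 1/(3*(8 + f)) (M(f) = 3 + 1/(3*(f + 8)) = 3 + 1/(3*(8 + f)))
A(177) - M(K(-12, (-5 + (5 - 1*3))²)) = 177² - (73 + 9*5)/(3*(8 + 5)) = 31329 - (73 + 45)/(3*13) = 31329 - 118/(3*13) = 31329 - 1*118/39 = 31329 - 118/39 = 1221713/39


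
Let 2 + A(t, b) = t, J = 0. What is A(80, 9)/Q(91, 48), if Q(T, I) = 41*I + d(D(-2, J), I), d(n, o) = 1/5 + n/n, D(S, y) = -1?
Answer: 65/1641 ≈ 0.039610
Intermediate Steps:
d(n, o) = 6/5 (d(n, o) = 1*(⅕) + 1 = ⅕ + 1 = 6/5)
A(t, b) = -2 + t
Q(T, I) = 6/5 + 41*I (Q(T, I) = 41*I + 6/5 = 6/5 + 41*I)
A(80, 9)/Q(91, 48) = (-2 + 80)/(6/5 + 41*48) = 78/(6/5 + 1968) = 78/(9846/5) = 78*(5/9846) = 65/1641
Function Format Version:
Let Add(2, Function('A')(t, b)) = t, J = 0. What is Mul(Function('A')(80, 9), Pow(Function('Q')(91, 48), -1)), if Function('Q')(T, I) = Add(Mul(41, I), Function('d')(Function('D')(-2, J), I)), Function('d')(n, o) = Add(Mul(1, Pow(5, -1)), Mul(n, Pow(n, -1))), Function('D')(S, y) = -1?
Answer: Rational(65, 1641) ≈ 0.039610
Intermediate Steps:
Function('d')(n, o) = Rational(6, 5) (Function('d')(n, o) = Add(Mul(1, Rational(1, 5)), 1) = Add(Rational(1, 5), 1) = Rational(6, 5))
Function('A')(t, b) = Add(-2, t)
Function('Q')(T, I) = Add(Rational(6, 5), Mul(41, I)) (Function('Q')(T, I) = Add(Mul(41, I), Rational(6, 5)) = Add(Rational(6, 5), Mul(41, I)))
Mul(Function('A')(80, 9), Pow(Function('Q')(91, 48), -1)) = Mul(Add(-2, 80), Pow(Add(Rational(6, 5), Mul(41, 48)), -1)) = Mul(78, Pow(Add(Rational(6, 5), 1968), -1)) = Mul(78, Pow(Rational(9846, 5), -1)) = Mul(78, Rational(5, 9846)) = Rational(65, 1641)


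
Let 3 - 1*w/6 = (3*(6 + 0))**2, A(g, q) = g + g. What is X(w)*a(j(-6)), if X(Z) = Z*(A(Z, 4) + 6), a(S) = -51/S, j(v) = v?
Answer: 62962866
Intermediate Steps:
A(g, q) = 2*g
w = -1926 (w = 18 - 6*9*(6 + 0)**2 = 18 - 6*(3*6)**2 = 18 - 6*18**2 = 18 - 6*324 = 18 - 1944 = -1926)
X(Z) = Z*(6 + 2*Z) (X(Z) = Z*(2*Z + 6) = Z*(6 + 2*Z))
X(w)*a(j(-6)) = (2*(-1926)*(3 - 1926))*(-51/(-6)) = (2*(-1926)*(-1923))*(-51*(-1/6)) = 7407396*(17/2) = 62962866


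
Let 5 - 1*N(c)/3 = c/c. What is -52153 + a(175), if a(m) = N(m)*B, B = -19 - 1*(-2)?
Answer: -52357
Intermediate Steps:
N(c) = 12 (N(c) = 15 - 3*c/c = 15 - 3*1 = 15 - 3 = 12)
B = -17 (B = -19 + 2 = -17)
a(m) = -204 (a(m) = 12*(-17) = -204)
-52153 + a(175) = -52153 - 204 = -52357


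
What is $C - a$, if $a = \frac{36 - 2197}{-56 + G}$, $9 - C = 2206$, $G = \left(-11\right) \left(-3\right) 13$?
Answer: $- \frac{817320}{373} \approx -2191.2$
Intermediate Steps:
$G = 429$ ($G = 33 \cdot 13 = 429$)
$C = -2197$ ($C = 9 - 2206 = -2197$)
$a = - \frac{2161}{373}$ ($a = \frac{36 - 2197}{-56 + 429} = - \frac{2161}{373} \approx -5.7936$)
$C - a = -2197 - - \frac{2161}{373} = -2197 + \frac{2161}{373} = - \frac{817320}{373}$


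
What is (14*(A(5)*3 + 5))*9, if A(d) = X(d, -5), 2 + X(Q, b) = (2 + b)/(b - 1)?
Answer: 63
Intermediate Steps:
X(Q, b) = -2 + (2 + b)/(-1 + b) (X(Q, b) = -2 + (2 + b)/(b - 1) = -2 + (2 + b)/(-1 + b))
A(d) = -3/2 (A(d) = (4 - 1*(-5))/(-1 - 5) = (4 + 5)/(-6) = -⅙*9 = -3/2)
(14*(A(5)*3 + 5))*9 = (14*(-3/2*3 + 5))*9 = (14*(-9/2 + 5))*9 = (14*(½))*9 = 7*9 = 63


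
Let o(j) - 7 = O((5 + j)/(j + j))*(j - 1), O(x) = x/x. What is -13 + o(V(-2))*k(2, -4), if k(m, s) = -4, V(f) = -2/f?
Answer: -41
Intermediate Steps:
O(x) = 1
o(j) = 6 + j (o(j) = 7 + 1*(j - 1) = 7 + 1*(-1 + j) = 7 + (-1 + j) = 6 + j)
-13 + o(V(-2))*k(2, -4) = -13 + (6 - 2/(-2))*(-4) = -13 + (6 - 2*(-1/2))*(-4) = -13 + (6 + 1)*(-4) = -13 + 7*(-4) = -13 - 28 = -41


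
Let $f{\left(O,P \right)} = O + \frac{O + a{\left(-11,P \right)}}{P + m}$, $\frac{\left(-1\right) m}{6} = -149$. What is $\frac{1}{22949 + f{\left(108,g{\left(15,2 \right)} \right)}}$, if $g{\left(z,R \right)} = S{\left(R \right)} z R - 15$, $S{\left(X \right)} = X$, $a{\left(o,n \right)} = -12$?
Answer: $\frac{313}{7216873} \approx 4.3371 \cdot 10^{-5}$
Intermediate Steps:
$m = 894$ ($m = \left(-6\right) \left(-149\right) = 894$)
$g{\left(z,R \right)} = -15 + z R^{2}$ ($g{\left(z,R \right)} = R z R - 15 = z R^{2} - 15 = -15 + z R^{2}$)
$f{\left(O,P \right)} = O + \frac{-12 + O}{894 + P}$ ($f{\left(O,P \right)} = O + \frac{O - 12}{P + 894} = O + \frac{-12 + O}{894 + P}$)
$\frac{1}{22949 + f{\left(108,g{\left(15,2 \right)} \right)}} = \frac{1}{22949 + \frac{-12 + 895 \cdot 108 + 108 \left(-15 + 15 \cdot 2^{2}\right)}{894 - \left(15 - 15 \cdot 2^{2}\right)}} = \frac{1}{22949 + \frac{-12 + 96660 + 108 \left(-15 + 15 \cdot 4\right)}{894 + \left(-15 + 15 \cdot 4\right)}} = \frac{1}{22949 + \frac{-12 + 96660 + 108 \left(-15 + 60\right)}{894 + \left(-15 + 60\right)}} = \frac{1}{22949 + \frac{-12 + 96660 + 108 \cdot 45}{894 + 45}} = \frac{1}{22949 + \frac{-12 + 96660 + 4860}{939}} = \frac{1}{22949 + \frac{1}{939} \cdot 101508} = \frac{1}{22949 + \frac{33836}{313}} = \frac{1}{\frac{7216873}{313}} = \frac{313}{7216873}$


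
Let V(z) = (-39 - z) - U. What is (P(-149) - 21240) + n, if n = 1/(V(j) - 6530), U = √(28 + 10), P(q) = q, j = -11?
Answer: -459941851186/21503663 + √38/43007326 ≈ -21389.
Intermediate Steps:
U = √38 ≈ 6.1644
V(z) = -39 - z - √38 (V(z) = (-39 - z) - √38 = -39 - z - √38)
n = 1/(-6558 - √38) (n = 1/((-39 - 1*(-11) - √38) - 6530) = 1/((-39 + 11 - √38) - 6530) = 1/((-28 - √38) - 6530) = 1/(-6558 - √38) ≈ -0.00015234)
(P(-149) - 21240) + n = (-149 - 21240) + (-3279/21503663 + √38/43007326) = -21389 + (-3279/21503663 + √38/43007326) = -459941851186/21503663 + √38/43007326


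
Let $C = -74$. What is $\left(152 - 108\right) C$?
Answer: $-3256$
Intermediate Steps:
$\left(152 - 108\right) C = \left(152 - 108\right) \left(-74\right) = 44 \left(-74\right) = -3256$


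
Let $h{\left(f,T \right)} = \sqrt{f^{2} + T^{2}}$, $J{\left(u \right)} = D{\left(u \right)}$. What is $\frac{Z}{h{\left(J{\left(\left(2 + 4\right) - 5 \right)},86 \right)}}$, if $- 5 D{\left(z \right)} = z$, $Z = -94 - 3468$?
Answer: $- \frac{17810 \sqrt{184901}}{184901} \approx -41.419$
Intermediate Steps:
$Z = -3562$
$D{\left(z \right)} = - \frac{z}{5}$
$J{\left(u \right)} = - \frac{u}{5}$
$h{\left(f,T \right)} = \sqrt{T^{2} + f^{2}}$
$\frac{Z}{h{\left(J{\left(\left(2 + 4\right) - 5 \right)},86 \right)}} = - \frac{3562}{\sqrt{86^{2} + \left(- \frac{\left(2 + 4\right) - 5}{5}\right)^{2}}} = - \frac{3562}{\sqrt{7396 + \left(- \frac{6 - 5}{5}\right)^{2}}} = - \frac{3562}{\sqrt{7396 + \left(\left(- \frac{1}{5}\right) 1\right)^{2}}} = - \frac{3562}{\sqrt{7396 + \left(- \frac{1}{5}\right)^{2}}} = - \frac{3562}{\sqrt{7396 + \frac{1}{25}}} = - \frac{3562}{\sqrt{\frac{184901}{25}}} = - \frac{3562}{\frac{1}{5} \sqrt{184901}} = - 3562 \frac{5 \sqrt{184901}}{184901} = - \frac{17810 \sqrt{184901}}{184901}$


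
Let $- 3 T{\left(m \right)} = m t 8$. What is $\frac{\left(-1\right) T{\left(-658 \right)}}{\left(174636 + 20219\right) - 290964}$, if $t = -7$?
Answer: $- \frac{36848}{288327} \approx -0.1278$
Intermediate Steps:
$T{\left(m \right)} = \frac{56 m}{3}$ ($T{\left(m \right)} = - \frac{m \left(-7\right) 8}{3} = - \frac{- 7 m 8}{3} = - \frac{\left(-56\right) m}{3} = \frac{56 m}{3}$)
$\frac{\left(-1\right) T{\left(-658 \right)}}{\left(174636 + 20219\right) - 290964} = \frac{\left(-1\right) \frac{56}{3} \left(-658\right)}{\left(174636 + 20219\right) - 290964} = \frac{\left(-1\right) \left(- \frac{36848}{3}\right)}{194855 - 290964} = \frac{36848}{3 \left(-96109\right)} = \frac{36848}{3} \left(- \frac{1}{96109}\right) = - \frac{36848}{288327}$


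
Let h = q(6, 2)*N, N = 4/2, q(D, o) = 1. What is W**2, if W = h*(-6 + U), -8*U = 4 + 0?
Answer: 169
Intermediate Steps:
N = 2 (N = 4*(1/2) = 2)
h = 2 (h = 1*2 = 2)
U = -1/2 (U = -(4 + 0)/8 = -1/8*4 = -1/2 ≈ -0.50000)
W = -13 (W = 2*(-6 - 1/2) = 2*(-13/2) = -13)
W**2 = (-13)**2 = 169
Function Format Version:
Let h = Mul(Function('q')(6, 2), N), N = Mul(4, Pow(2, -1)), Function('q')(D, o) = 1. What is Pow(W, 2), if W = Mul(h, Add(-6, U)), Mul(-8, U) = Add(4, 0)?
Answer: 169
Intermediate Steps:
N = 2 (N = Mul(4, Rational(1, 2)) = 2)
h = 2 (h = Mul(1, 2) = 2)
U = Rational(-1, 2) (U = Mul(Rational(-1, 8), Add(4, 0)) = Mul(Rational(-1, 8), 4) = Rational(-1, 2) ≈ -0.50000)
W = -13 (W = Mul(2, Add(-6, Rational(-1, 2))) = Mul(2, Rational(-13, 2)) = -13)
Pow(W, 2) = Pow(-13, 2) = 169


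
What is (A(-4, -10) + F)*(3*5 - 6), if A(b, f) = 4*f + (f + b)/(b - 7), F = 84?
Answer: 4482/11 ≈ 407.45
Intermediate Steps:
A(b, f) = 4*f + (b + f)/(-7 + b)
(A(-4, -10) + F)*(3*5 - 6) = ((-4 - 27*(-10) + 4*(-4)*(-10))/(-7 - 4) + 84)*(3*5 - 6) = ((-4 + 270 + 160)/(-11) + 84)*(15 - 6) = (-1/11*426 + 84)*9 = (-426/11 + 84)*9 = (498/11)*9 = 4482/11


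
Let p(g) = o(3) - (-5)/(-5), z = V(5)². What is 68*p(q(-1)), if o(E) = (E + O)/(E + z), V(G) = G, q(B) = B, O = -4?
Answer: -493/7 ≈ -70.429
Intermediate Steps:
z = 25 (z = 5² = 25)
o(E) = (-4 + E)/(25 + E) (o(E) = (E - 4)/(E + 25) = (-4 + E)/(25 + E))
p(g) = -29/28 (p(g) = (-4 + 3)/(25 + 3) - (-5)/(-5) = -1/28 - (-5)*(-1)/5 = (1/28)*(-1) - 1*1 = -1/28 - 1 = -29/28)
68*p(q(-1)) = 68*(-29/28) = -493/7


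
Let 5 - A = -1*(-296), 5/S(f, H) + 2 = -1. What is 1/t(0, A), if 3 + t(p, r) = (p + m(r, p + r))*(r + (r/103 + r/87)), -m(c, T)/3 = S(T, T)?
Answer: -2987/4447196 ≈ -0.00067166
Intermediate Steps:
S(f, H) = -5/3 (S(f, H) = 5/(-2 - 1) = 5/(-3) = 5*(-1/3) = -5/3)
A = -291 (A = 5 - (-1)*(-296) = 5 - 1*296 = 5 - 296 = -291)
m(c, T) = 5 (m(c, T) = -3*(-5/3) = 5)
t(p, r) = -3 + 9151*r*(5 + p)/8961 (t(p, r) = -3 + (p + 5)*(r + (r/103 + r/87)) = -3 + (5 + p)*(r + (r*(1/103) + r*(1/87))) = -3 + (5 + p)*(r + (r/103 + r/87)) = -3 + (5 + p)*(r + 190*r/8961) = -3 + (5 + p)*(9151*r/8961) = -3 + 9151*r*(5 + p)/8961)
1/t(0, A) = 1/(-3 + (45755/8961)*(-291) + (9151/8961)*0*(-291)) = 1/(-3 - 4438235/2987 + 0) = 1/(-4447196/2987) = -2987/4447196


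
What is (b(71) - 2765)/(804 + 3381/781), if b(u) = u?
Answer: -701338/210435 ≈ -3.3328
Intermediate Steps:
(b(71) - 2765)/(804 + 3381/781) = (71 - 2765)/(804 + 3381/781) = -2694/(804 + 3381*(1/781)) = -2694/(804 + 3381/781) = -2694/631305/781 = -2694*781/631305 = -701338/210435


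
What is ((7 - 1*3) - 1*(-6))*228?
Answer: 2280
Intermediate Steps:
((7 - 1*3) - 1*(-6))*228 = ((7 - 3) + 6)*228 = (4 + 6)*228 = 10*228 = 2280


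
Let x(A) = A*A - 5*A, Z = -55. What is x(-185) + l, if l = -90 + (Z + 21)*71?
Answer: 32646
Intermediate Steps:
l = -2504 (l = -90 + (-55 + 21)*71 = -90 - 34*71 = -90 - 2414 = -2504)
x(A) = A² - 5*A
x(-185) + l = -185*(-5 - 185) - 2504 = -185*(-190) - 2504 = 35150 - 2504 = 32646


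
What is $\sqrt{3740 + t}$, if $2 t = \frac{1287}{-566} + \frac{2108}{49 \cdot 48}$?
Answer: $\frac{\sqrt{2113114615734}}{23772} \approx 61.15$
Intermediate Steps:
$t = - \frac{229237}{332808}$ ($t = \frac{\frac{1287}{-566} + \frac{2108}{49 \cdot 48}}{2} = \frac{1287 \left(- \frac{1}{566}\right) + \frac{2108}{2352}}{2} = \frac{- \frac{1287}{566} + 2108 \cdot \frac{1}{2352}}{2} = \frac{- \frac{1287}{566} + \frac{527}{588}}{2} = \frac{1}{2} \left(- \frac{229237}{166404}\right) = - \frac{229237}{332808} \approx -0.6888$)
$\sqrt{3740 + t} = \sqrt{3740 - \frac{229237}{332808}} = \sqrt{\frac{1244472683}{332808}} = \frac{\sqrt{2113114615734}}{23772}$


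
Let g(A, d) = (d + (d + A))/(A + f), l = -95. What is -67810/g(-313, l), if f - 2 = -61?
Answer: -25225320/503 ≈ -50150.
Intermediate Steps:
f = -59 (f = 2 - 61 = -59)
g(A, d) = (A + 2*d)/(-59 + A) (g(A, d) = (d + (d + A))/(A - 59) = (d + (A + d))/(-59 + A) = (A + 2*d)/(-59 + A))
-67810/g(-313, l) = -67810*(-59 - 313)/(-313 + 2*(-95)) = -67810*(-372/(-313 - 190)) = -67810/((-1/372*(-503))) = -67810/503/372 = -67810*372/503 = -25225320/503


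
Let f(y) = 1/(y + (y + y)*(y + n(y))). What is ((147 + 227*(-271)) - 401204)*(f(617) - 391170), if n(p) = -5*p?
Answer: 1674646637474306/9255 ≈ 1.8095e+11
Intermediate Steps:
f(y) = 1/(y - 8*y²) (f(y) = 1/(y + (y + y)*(y - 5*y)) = 1/(y + (2*y)*(-4*y)) = 1/(y - 8*y²))
((147 + 227*(-271)) - 401204)*(f(617) - 391170) = ((147 + 227*(-271)) - 401204)*(1/(617*(1 - 8*617)) - 391170) = ((147 - 61517) - 401204)*(1/(617*(1 - 4936)) - 391170) = (-61370 - 401204)*((1/617)/(-4935) - 391170) = -462574*((1/617)*(-1/4935) - 391170) = -462574*(-1/3044895 - 391170) = -462574*(-1191071577151/3044895) = 1674646637474306/9255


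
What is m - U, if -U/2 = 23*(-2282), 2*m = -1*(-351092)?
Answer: 70574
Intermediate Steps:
m = 175546 (m = (-1*(-351092))/2 = (1/2)*351092 = 175546)
U = 104972 (U = -46*(-2282) = -2*(-52486) = 104972)
m - U = 175546 - 1*104972 = 175546 - 104972 = 70574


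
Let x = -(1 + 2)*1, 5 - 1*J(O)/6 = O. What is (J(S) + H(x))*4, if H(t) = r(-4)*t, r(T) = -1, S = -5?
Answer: 252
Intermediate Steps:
J(O) = 30 - 6*O
x = -3 (x = -1*3*1 = -3*1 = -3)
H(t) = -t
(J(S) + H(x))*4 = ((30 - 6*(-5)) - 1*(-3))*4 = ((30 + 30) + 3)*4 = (60 + 3)*4 = 63*4 = 252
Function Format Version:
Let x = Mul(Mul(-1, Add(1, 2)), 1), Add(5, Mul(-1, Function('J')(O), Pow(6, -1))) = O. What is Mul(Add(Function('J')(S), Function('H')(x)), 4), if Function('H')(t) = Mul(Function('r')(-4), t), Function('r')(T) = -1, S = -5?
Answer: 252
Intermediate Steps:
Function('J')(O) = Add(30, Mul(-6, O))
x = -3 (x = Mul(Mul(-1, 3), 1) = Mul(-3, 1) = -3)
Function('H')(t) = Mul(-1, t)
Mul(Add(Function('J')(S), Function('H')(x)), 4) = Mul(Add(Add(30, Mul(-6, -5)), Mul(-1, -3)), 4) = Mul(Add(Add(30, 30), 3), 4) = Mul(Add(60, 3), 4) = Mul(63, 4) = 252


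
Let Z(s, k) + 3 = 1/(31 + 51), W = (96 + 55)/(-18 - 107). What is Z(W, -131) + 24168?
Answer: 1981531/82 ≈ 24165.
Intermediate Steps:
W = -151/125 (W = 151/(-125) = 151*(-1/125) = -151/125 ≈ -1.2080)
Z(s, k) = -245/82 (Z(s, k) = -3 + 1/(31 + 51) = -3 + 1/82 = -245/82)
Z(W, -131) + 24168 = -245/82 + 24168 = 1981531/82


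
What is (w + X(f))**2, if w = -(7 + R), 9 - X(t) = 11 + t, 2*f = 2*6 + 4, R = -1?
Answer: 256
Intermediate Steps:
f = 8 (f = (2*6 + 4)/2 = (12 + 4)/2 = (1/2)*16 = 8)
X(t) = -2 - t (X(t) = 9 - (11 + t) = 9 + (-11 - t) = -2 - t)
w = -6 (w = -(7 - 1) = -1*6 = -6)
(w + X(f))**2 = (-6 + (-2 - 1*8))**2 = (-6 + (-2 - 8))**2 = (-6 - 10)**2 = (-16)**2 = 256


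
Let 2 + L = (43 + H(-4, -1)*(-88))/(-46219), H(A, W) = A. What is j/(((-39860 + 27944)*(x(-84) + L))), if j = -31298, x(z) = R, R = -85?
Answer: -723281131/23959787184 ≈ -0.030187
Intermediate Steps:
x(z) = -85
L = -92833/46219 (L = -2 + (43 - 4*(-88))/(-46219) = -2 + (43 + 352)*(-1/46219) = -2 + 395*(-1/46219) = -2 - 395/46219 = -92833/46219 ≈ -2.0085)
j/(((-39860 + 27944)*(x(-84) + L))) = -31298*1/((-39860 + 27944)*(-85 - 92833/46219)) = -31298/((-11916*(-4021448/46219))) = -31298/47919574368/46219 = -31298*46219/47919574368 = -723281131/23959787184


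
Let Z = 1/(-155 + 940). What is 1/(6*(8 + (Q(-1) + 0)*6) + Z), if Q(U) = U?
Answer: 785/9421 ≈ 0.083324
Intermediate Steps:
Z = 1/785 ≈ 0.0012739
1/(6*(8 + (Q(-1) + 0)*6) + Z) = 1/(6*(8 + (-1 + 0)*6) + 1/785) = 1/(6*(8 - 1*6) + 1/785) = 1/(6*(8 - 6) + 1/785) = 1/(6*2 + 1/785) = 1/(12 + 1/785) = 1/(9421/785) = 785/9421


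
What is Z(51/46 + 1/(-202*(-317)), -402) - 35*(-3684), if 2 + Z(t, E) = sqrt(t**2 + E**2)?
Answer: 128938 + sqrt(87633943178027149)/736391 ≈ 1.2934e+5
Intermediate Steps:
Z(t, E) = -2 + sqrt(E**2 + t**2) (Z(t, E) = -2 + sqrt(t**2 + E**2) = -2 + sqrt(E**2 + t**2))
Z(51/46 + 1/(-202*(-317)), -402) - 35*(-3684) = (-2 + sqrt((-402)**2 + (51/46 + 1/(-202*(-317)))**2)) - 35*(-3684) = (-2 + sqrt(161604 + (51*(1/46) - 1/202*(-1/317))**2)) - 1*(-128940) = (-2 + sqrt(161604 + (51/46 + 1/64034)**2)) + 128940 = (-2 + sqrt(161604 + (816445/736391)**2)) + 128940 = (-2 + sqrt(161604 + 666582438025/542271704881)) + 128940 = (-2 + sqrt(87633943178027149/542271704881)) + 128940 = (-2 + sqrt(87633943178027149)/736391) + 128940 = 128938 + sqrt(87633943178027149)/736391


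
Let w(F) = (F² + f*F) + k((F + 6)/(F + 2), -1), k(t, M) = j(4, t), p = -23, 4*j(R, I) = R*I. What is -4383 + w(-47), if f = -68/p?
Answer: -2392967/1035 ≈ -2312.0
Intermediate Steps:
j(R, I) = I*R/4 (j(R, I) = (R*I)/4 = (I*R)/4 = I*R/4)
k(t, M) = t (k(t, M) = (¼)*t*4 = t)
f = 68/23 (f = -68/(-23) = -68*(-1/23) = 68/23 ≈ 2.9565)
w(F) = F² + 68*F/23 + (6 + F)/(2 + F) (w(F) = (F² + 68*F/23) + (F + 6)/(F + 2) = (F² + 68*F/23) + (6 + F)/(2 + F) = F² + 68*F/23 + (6 + F)/(2 + F))
-4383 + w(-47) = -4383 + (6 - 47 + (1/23)*(-47)*(2 - 47)*(68 + 23*(-47)))/(2 - 47) = -4383 + (6 - 47 + (1/23)*(-47)*(-45)*(68 - 1081))/(-45) = -4383 - (6 - 47 + (1/23)*(-47)*(-45)*(-1013))/45 = -4383 - (6 - 47 - 2142495/23)/45 = -4383 - 1/45*(-2143438/23) = -4383 + 2143438/1035 = -2392967/1035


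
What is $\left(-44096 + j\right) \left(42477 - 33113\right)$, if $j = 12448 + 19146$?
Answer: $-117068728$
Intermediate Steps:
$j = 31594$
$\left(-44096 + j\right) \left(42477 - 33113\right) = \left(-44096 + 31594\right) \left(42477 - 33113\right) = \left(-12502\right) 9364 = -117068728$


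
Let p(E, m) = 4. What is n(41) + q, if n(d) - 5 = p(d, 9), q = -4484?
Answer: -4475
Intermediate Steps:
n(d) = 9 (n(d) = 5 + 4 = 9)
n(41) + q = 9 - 4484 = -4475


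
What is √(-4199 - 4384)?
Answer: I*√8583 ≈ 92.645*I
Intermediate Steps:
√(-4199 - 4384) = √(-8583) = I*√8583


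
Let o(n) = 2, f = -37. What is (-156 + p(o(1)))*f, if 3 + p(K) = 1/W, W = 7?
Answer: 41144/7 ≈ 5877.7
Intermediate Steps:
p(K) = -20/7 (p(K) = -3 + 1/7 = -3 + ⅐ = -20/7)
(-156 + p(o(1)))*f = (-156 - 20/7)*(-37) = -1112/7*(-37) = 41144/7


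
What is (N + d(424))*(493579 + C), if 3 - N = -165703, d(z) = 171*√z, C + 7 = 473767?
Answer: 160293876334 + 330829938*√106 ≈ 1.6370e+11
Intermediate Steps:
C = 473760 (C = -7 + 473767 = 473760)
N = 165706 (N = 3 - 1*(-165703) = 3 + 165703 = 165706)
(N + d(424))*(493579 + C) = (165706 + 171*√424)*(493579 + 473760) = (165706 + 171*(2*√106))*967339 = (165706 + 342*√106)*967339 = 160293876334 + 330829938*√106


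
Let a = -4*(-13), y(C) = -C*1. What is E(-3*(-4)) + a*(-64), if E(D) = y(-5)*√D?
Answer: -3328 + 10*√3 ≈ -3310.7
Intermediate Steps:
y(C) = -C
a = 52
E(D) = 5*√D (E(D) = (-1*(-5))*√D = 5*√D)
E(-3*(-4)) + a*(-64) = 5*√(-3*(-4)) + 52*(-64) = 5*√12 - 3328 = 5*(2*√3) - 3328 = 10*√3 - 3328 = -3328 + 10*√3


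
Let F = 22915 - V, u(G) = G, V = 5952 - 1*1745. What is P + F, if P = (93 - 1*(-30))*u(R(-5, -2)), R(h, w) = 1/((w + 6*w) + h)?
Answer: 355329/19 ≈ 18702.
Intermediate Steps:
V = 4207 (V = 5952 - 1745 = 4207)
R(h, w) = 1/(h + 7*w) (R(h, w) = 1/(7*w + h) = 1/(h + 7*w))
F = 18708 (F = 22915 - 1*4207 = 22915 - 4207 = 18708)
P = -123/19 (P = (93 - 1*(-30))/(-5 + 7*(-2)) = (93 + 30)/(-5 - 14) = 123/(-19) = 123*(-1/19) = -123/19 ≈ -6.4737)
P + F = -123/19 + 18708 = 355329/19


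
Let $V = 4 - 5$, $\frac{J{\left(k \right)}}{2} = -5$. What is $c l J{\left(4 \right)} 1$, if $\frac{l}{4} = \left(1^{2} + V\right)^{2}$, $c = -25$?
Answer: $0$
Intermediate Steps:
$J{\left(k \right)} = -10$ ($J{\left(k \right)} = 2 \left(-5\right) = -10$)
$V = -1$ ($V = 4 - 5 = -1$)
$l = 0$ ($l = 4 \left(1^{2} - 1\right)^{2} = 4 \left(1 - 1\right)^{2} = 4 \cdot 0^{2} = 4 \cdot 0 = 0$)
$c l J{\left(4 \right)} 1 = \left(-25\right) 0 \left(\left(-10\right) 1\right) = 0 \left(-10\right) = 0$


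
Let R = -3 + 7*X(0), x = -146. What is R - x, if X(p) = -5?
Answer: 108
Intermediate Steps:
R = -38 (R = -3 + 7*(-5) = -3 - 35 = -38)
R - x = -38 - 1*(-146) = -38 + 146 = 108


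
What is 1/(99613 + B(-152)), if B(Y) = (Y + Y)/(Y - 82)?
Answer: 117/11654873 ≈ 1.0039e-5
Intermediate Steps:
B(Y) = 2*Y/(-82 + Y) (B(Y) = (2*Y)/(-82 + Y) = 2*Y/(-82 + Y))
1/(99613 + B(-152)) = 1/(99613 + 2*(-152)/(-82 - 152)) = 1/(99613 + 2*(-152)/(-234)) = 1/(99613 + 2*(-152)*(-1/234)) = 1/(99613 + 152/117) = 1/(11654873/117) = 117/11654873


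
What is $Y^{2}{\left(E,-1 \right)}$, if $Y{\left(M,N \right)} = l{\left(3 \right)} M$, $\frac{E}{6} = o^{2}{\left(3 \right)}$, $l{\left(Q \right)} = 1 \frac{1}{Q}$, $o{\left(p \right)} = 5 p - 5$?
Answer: $40000$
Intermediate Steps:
$o{\left(p \right)} = -5 + 5 p$
$l{\left(Q \right)} = \frac{1}{Q}$
$E = 600$ ($E = 6 \left(-5 + 5 \cdot 3\right)^{2} = 6 \left(-5 + 15\right)^{2} = 6 \cdot 10^{2} = 6 \cdot 100 = 600$)
$Y{\left(M,N \right)} = \frac{M}{3}$
$Y^{2}{\left(E,-1 \right)} = \left(\frac{1}{3} \cdot 600\right)^{2} = 200^{2} = 40000$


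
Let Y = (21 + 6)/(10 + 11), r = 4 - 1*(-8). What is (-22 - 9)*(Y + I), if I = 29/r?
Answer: -9641/84 ≈ -114.77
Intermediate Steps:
r = 12 (r = 4 + 8 = 12)
Y = 9/7 (Y = 27/21 = 27*(1/21) = 9/7 ≈ 1.2857)
I = 29/12 ≈ 2.4167
(-22 - 9)*(Y + I) = (-22 - 9)*(9/7 + 29/12) = -31*311/84 = -9641/84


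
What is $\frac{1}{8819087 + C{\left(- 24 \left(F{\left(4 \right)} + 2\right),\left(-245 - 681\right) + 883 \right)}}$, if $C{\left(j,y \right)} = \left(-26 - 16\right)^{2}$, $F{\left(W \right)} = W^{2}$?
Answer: $\frac{1}{8820851} \approx 1.1337 \cdot 10^{-7}$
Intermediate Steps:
$C{\left(j,y \right)} = 1764$ ($C{\left(j,y \right)} = \left(-42\right)^{2} = 1764$)
$\frac{1}{8819087 + C{\left(- 24 \left(F{\left(4 \right)} + 2\right),\left(-245 - 681\right) + 883 \right)}} = \frac{1}{8819087 + 1764} = \frac{1}{8820851}$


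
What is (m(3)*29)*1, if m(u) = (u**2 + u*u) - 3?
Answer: 435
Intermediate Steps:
m(u) = -3 + 2*u**2 (m(u) = (u**2 + u**2) - 3 = 2*u**2 - 3 = -3 + 2*u**2)
(m(3)*29)*1 = ((-3 + 2*3**2)*29)*1 = ((-3 + 2*9)*29)*1 = ((-3 + 18)*29)*1 = (15*29)*1 = 435*1 = 435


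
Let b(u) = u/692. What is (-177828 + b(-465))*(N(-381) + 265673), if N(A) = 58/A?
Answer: -4152013640284185/87884 ≈ -4.7244e+10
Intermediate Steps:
b(u) = u/692 (b(u) = u*(1/692) = u/692)
(-177828 + b(-465))*(N(-381) + 265673) = (-177828 + (1/692)*(-465))*(58/(-381) + 265673) = (-177828 - 465/692)*(58*(-1/381) + 265673) = -123057441*(-58/381 + 265673)/692 = -123057441/692*101221355/381 = -4152013640284185/87884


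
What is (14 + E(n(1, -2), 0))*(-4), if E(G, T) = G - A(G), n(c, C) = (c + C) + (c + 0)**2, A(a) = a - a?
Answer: -56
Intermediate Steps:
A(a) = 0
n(c, C) = C + c + c**2 (n(c, C) = (C + c) + c**2 = C + c + c**2)
E(G, T) = G (E(G, T) = G - 1*0 = G + 0 = G)
(14 + E(n(1, -2), 0))*(-4) = (14 + (-2 + 1 + 1**2))*(-4) = (14 + (-2 + 1 + 1))*(-4) = (14 + 0)*(-4) = 14*(-4) = -56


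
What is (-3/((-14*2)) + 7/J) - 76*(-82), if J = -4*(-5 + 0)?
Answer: 218136/35 ≈ 6232.5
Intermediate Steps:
J = 20 (J = -4*(-5) = 20)
(-3/((-14*2)) + 7/J) - 76*(-82) = (-3/((-14*2)) + 7/20) - 76*(-82) = (-3/(-28) + 7*(1/20)) + 6232 = (-3*(-1/28) + 7/20) + 6232 = (3/28 + 7/20) + 6232 = 16/35 + 6232 = 218136/35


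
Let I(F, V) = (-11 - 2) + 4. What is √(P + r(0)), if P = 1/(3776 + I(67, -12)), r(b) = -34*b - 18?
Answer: I*√255421435/3767 ≈ 4.2426*I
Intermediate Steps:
I(F, V) = -9 (I(F, V) = -13 + 4 = -9)
r(b) = -18 - 34*b
P = 1/3767 (P = 1/(3776 - 9) = 1/3767 ≈ 0.00026546)
√(P + r(0)) = √(1/3767 + (-18 - 34*0)) = √(1/3767 + (-18 + 0)) = √(1/3767 - 18) = √(-67805/3767) = I*√255421435/3767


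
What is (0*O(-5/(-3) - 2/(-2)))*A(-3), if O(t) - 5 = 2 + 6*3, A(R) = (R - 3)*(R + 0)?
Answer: 0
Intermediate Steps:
A(R) = R*(-3 + R) (A(R) = (-3 + R)*R = R*(-3 + R))
O(t) = 25 (O(t) = 5 + (2 + 6*3) = 5 + (2 + 18) = 5 + 20 = 25)
(0*O(-5/(-3) - 2/(-2)))*A(-3) = (0*25)*(-3*(-3 - 3)) = 0*(-3*(-6)) = 0*18 = 0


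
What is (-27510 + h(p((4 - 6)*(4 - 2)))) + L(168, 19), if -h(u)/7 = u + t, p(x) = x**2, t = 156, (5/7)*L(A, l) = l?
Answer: -143437/5 ≈ -28687.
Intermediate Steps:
L(A, l) = 7*l/5
h(u) = -1092 - 7*u (h(u) = -7*(u + 156) = -7*(156 + u) = -1092 - 7*u)
(-27510 + h(p((4 - 6)*(4 - 2)))) + L(168, 19) = (-27510 + (-1092 - 7*(4 - 6)**2*(4 - 2)**2)) + (7/5)*19 = (-27510 + (-1092 - 7*(-2*2)**2)) + 133/5 = (-27510 + (-1092 - 7*(-4)**2)) + 133/5 = (-27510 + (-1092 - 7*16)) + 133/5 = (-27510 + (-1092 - 112)) + 133/5 = (-27510 - 1204) + 133/5 = -28714 + 133/5 = -143437/5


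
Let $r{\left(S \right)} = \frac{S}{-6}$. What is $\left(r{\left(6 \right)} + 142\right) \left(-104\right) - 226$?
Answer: $-14890$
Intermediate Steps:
$r{\left(S \right)} = - \frac{S}{6}$ ($r{\left(S \right)} = S \left(- \frac{1}{6}\right) = - \frac{S}{6}$)
$\left(r{\left(6 \right)} + 142\right) \left(-104\right) - 226 = \left(\left(- \frac{1}{6}\right) 6 + 142\right) \left(-104\right) - 226 = \left(-1 + 142\right) \left(-104\right) - 226 = 141 \left(-104\right) - 226 = -14664 - 226 = -14890$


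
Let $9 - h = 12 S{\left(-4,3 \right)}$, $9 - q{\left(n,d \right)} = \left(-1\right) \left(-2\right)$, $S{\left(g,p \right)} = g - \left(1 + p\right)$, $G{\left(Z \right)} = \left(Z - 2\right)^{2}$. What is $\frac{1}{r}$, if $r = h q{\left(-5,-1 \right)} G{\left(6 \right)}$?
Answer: $\frac{1}{11760} \approx 8.5034 \cdot 10^{-5}$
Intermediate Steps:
$G{\left(Z \right)} = \left(-2 + Z\right)^{2}$
$S{\left(g,p \right)} = -1 + g - p$
$q{\left(n,d \right)} = 7$ ($q{\left(n,d \right)} = 9 - \left(-1\right) \left(-2\right) = 9 - 2 = 7$)
$h = 105$ ($h = 9 - 12 \left(-1 - 4 - 3\right) = 9 - 12 \left(-8\right) = 9 - -96 = 9 + 96 = 105$)
$r = 11760$ ($r = 105 \cdot 7 \left(-2 + 6\right)^{2} = 735 \cdot 4^{2} = 735 \cdot 16 = 11760$)
$\frac{1}{r} = \frac{1}{11760}$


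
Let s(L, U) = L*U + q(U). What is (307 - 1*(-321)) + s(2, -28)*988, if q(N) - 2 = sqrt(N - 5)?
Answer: -52724 + 988*I*sqrt(33) ≈ -52724.0 + 5675.6*I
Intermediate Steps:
q(N) = 2 + sqrt(-5 + N) (q(N) = 2 + sqrt(N - 5) = 2 + sqrt(-5 + N))
s(L, U) = 2 + sqrt(-5 + U) + L*U (s(L, U) = L*U + (2 + sqrt(-5 + U)) = 2 + sqrt(-5 + U) + L*U)
(307 - 1*(-321)) + s(2, -28)*988 = (307 - 1*(-321)) + (2 + sqrt(-5 - 28) + 2*(-28))*988 = (307 + 321) + (2 + sqrt(-33) - 56)*988 = 628 + (2 + I*sqrt(33) - 56)*988 = 628 + (-54 + I*sqrt(33))*988 = 628 + (-53352 + 988*I*sqrt(33)) = -52724 + 988*I*sqrt(33)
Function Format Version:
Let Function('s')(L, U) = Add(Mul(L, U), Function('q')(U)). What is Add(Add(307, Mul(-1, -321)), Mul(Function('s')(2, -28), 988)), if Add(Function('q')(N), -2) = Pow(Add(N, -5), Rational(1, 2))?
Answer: Add(-52724, Mul(988, I, Pow(33, Rational(1, 2)))) ≈ Add(-52724., Mul(5675.6, I))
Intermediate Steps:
Function('q')(N) = Add(2, Pow(Add(-5, N), Rational(1, 2))) (Function('q')(N) = Add(2, Pow(Add(N, -5), Rational(1, 2))) = Add(2, Pow(Add(-5, N), Rational(1, 2))))
Function('s')(L, U) = Add(2, Pow(Add(-5, U), Rational(1, 2)), Mul(L, U)) (Function('s')(L, U) = Add(Mul(L, U), Add(2, Pow(Add(-5, U), Rational(1, 2)))) = Add(2, Pow(Add(-5, U), Rational(1, 2)), Mul(L, U)))
Add(Add(307, Mul(-1, -321)), Mul(Function('s')(2, -28), 988)) = Add(Add(307, Mul(-1, -321)), Mul(Add(2, Pow(Add(-5, -28), Rational(1, 2)), Mul(2, -28)), 988)) = Add(Add(307, 321), Mul(Add(2, Pow(-33, Rational(1, 2)), -56), 988)) = Add(628, Mul(Add(2, Mul(I, Pow(33, Rational(1, 2))), -56), 988)) = Add(628, Mul(Add(-54, Mul(I, Pow(33, Rational(1, 2)))), 988)) = Add(628, Add(-53352, Mul(988, I, Pow(33, Rational(1, 2))))) = Add(-52724, Mul(988, I, Pow(33, Rational(1, 2))))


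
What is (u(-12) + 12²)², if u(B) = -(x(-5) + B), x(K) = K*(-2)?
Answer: 21316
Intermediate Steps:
x(K) = -2*K
u(B) = -10 - B (u(B) = -(-2*(-5) + B) = -(10 + B) = -10 - B)
(u(-12) + 12²)² = ((-10 - 1*(-12)) + 12²)² = ((-10 + 12) + 144)² = (2 + 144)² = 146² = 21316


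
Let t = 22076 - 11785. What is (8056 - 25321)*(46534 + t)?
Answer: -981083625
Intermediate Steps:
t = 10291
(8056 - 25321)*(46534 + t) = (8056 - 25321)*(46534 + 10291) = -17265*56825 = -981083625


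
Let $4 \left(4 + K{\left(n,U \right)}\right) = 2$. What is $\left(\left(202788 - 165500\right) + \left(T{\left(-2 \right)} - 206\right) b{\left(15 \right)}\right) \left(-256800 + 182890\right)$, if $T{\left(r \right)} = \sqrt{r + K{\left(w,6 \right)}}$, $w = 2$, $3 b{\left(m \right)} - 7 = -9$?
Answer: $- \frac{8298319160}{3} + \frac{73910 i \sqrt{22}}{3} \approx -2.7661 \cdot 10^{9} + 1.1556 \cdot 10^{5} i$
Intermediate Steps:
$b{\left(m \right)} = - \frac{2}{3}$ ($b{\left(m \right)} = \frac{7}{3} + \frac{1}{3} \left(-9\right) = \frac{7}{3} - 3 = - \frac{2}{3}$)
$K{\left(n,U \right)} = - \frac{7}{2}$ ($K{\left(n,U \right)} = -4 + \frac{1}{4} \cdot 2 = -4 + \frac{1}{2} = - \frac{7}{2}$)
$T{\left(r \right)} = \sqrt{- \frac{7}{2} + r}$ ($T{\left(r \right)} = \sqrt{r - \frac{7}{2}} = \sqrt{- \frac{7}{2} + r}$)
$\left(\left(202788 - 165500\right) + \left(T{\left(-2 \right)} - 206\right) b{\left(15 \right)}\right) \left(-256800 + 182890\right) = \left(\left(202788 - 165500\right) + \left(\frac{\sqrt{-14 + 4 \left(-2\right)}}{2} - 206\right) \left(- \frac{2}{3}\right)\right) \left(-256800 + 182890\right) = \left(\left(202788 - 165500\right) + \left(\frac{\sqrt{-14 - 8}}{2} - 206\right) \left(- \frac{2}{3}\right)\right) \left(-73910\right) = \left(37288 + \left(\frac{\sqrt{-22}}{2} - 206\right) \left(- \frac{2}{3}\right)\right) \left(-73910\right) = \left(37288 + \left(\frac{i \sqrt{22}}{2} - 206\right) \left(- \frac{2}{3}\right)\right) \left(-73910\right) = \left(37288 + \left(-206 + \frac{i \sqrt{22}}{2}\right) \left(- \frac{2}{3}\right)\right) \left(-73910\right) = \left(37288 + \left(\frac{412}{3} - \frac{i \sqrt{22}}{3}\right)\right) \left(-73910\right) = \left(\frac{112276}{3} - \frac{i \sqrt{22}}{3}\right) \left(-73910\right) = - \frac{8298319160}{3} + \frac{73910 i \sqrt{22}}{3}$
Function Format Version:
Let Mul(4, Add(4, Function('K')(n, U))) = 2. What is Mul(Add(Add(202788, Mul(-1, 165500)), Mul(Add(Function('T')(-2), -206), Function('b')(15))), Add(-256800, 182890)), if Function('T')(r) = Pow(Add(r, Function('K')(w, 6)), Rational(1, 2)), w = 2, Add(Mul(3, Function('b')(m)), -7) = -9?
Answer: Add(Rational(-8298319160, 3), Mul(Rational(73910, 3), I, Pow(22, Rational(1, 2)))) ≈ Add(-2.7661e+9, Mul(1.1556e+5, I))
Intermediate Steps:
Function('b')(m) = Rational(-2, 3) (Function('b')(m) = Add(Rational(7, 3), Mul(Rational(1, 3), -9)) = Add(Rational(7, 3), -3) = Rational(-2, 3))
Function('K')(n, U) = Rational(-7, 2) (Function('K')(n, U) = Add(-4, Mul(Rational(1, 4), 2)) = Add(-4, Rational(1, 2)) = Rational(-7, 2))
Function('T')(r) = Pow(Add(Rational(-7, 2), r), Rational(1, 2)) (Function('T')(r) = Pow(Add(r, Rational(-7, 2)), Rational(1, 2)) = Pow(Add(Rational(-7, 2), r), Rational(1, 2)))
Mul(Add(Add(202788, Mul(-1, 165500)), Mul(Add(Function('T')(-2), -206), Function('b')(15))), Add(-256800, 182890)) = Mul(Add(Add(202788, Mul(-1, 165500)), Mul(Add(Mul(Rational(1, 2), Pow(Add(-14, Mul(4, -2)), Rational(1, 2))), -206), Rational(-2, 3))), Add(-256800, 182890)) = Mul(Add(Add(202788, -165500), Mul(Add(Mul(Rational(1, 2), Pow(Add(-14, -8), Rational(1, 2))), -206), Rational(-2, 3))), -73910) = Mul(Add(37288, Mul(Add(Mul(Rational(1, 2), Pow(-22, Rational(1, 2))), -206), Rational(-2, 3))), -73910) = Mul(Add(37288, Mul(Add(Mul(Rational(1, 2), Mul(I, Pow(22, Rational(1, 2)))), -206), Rational(-2, 3))), -73910) = Mul(Add(37288, Mul(Add(Mul(Rational(1, 2), I, Pow(22, Rational(1, 2))), -206), Rational(-2, 3))), -73910) = Mul(Add(37288, Mul(Add(-206, Mul(Rational(1, 2), I, Pow(22, Rational(1, 2)))), Rational(-2, 3))), -73910) = Mul(Add(37288, Add(Rational(412, 3), Mul(Rational(-1, 3), I, Pow(22, Rational(1, 2))))), -73910) = Mul(Add(Rational(112276, 3), Mul(Rational(-1, 3), I, Pow(22, Rational(1, 2)))), -73910) = Add(Rational(-8298319160, 3), Mul(Rational(73910, 3), I, Pow(22, Rational(1, 2))))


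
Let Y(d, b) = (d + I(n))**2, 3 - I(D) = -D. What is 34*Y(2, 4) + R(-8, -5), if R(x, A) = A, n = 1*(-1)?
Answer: 539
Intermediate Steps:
n = -1
I(D) = 3 + D (I(D) = 3 - (-1)*D = 3 + D)
Y(d, b) = (2 + d)**2 (Y(d, b) = (d + (3 - 1))**2 = (d + 2)**2 = (2 + d)**2)
34*Y(2, 4) + R(-8, -5) = 34*(2 + 2)**2 - 5 = 34*4**2 - 5 = 34*16 - 5 = 544 - 5 = 539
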